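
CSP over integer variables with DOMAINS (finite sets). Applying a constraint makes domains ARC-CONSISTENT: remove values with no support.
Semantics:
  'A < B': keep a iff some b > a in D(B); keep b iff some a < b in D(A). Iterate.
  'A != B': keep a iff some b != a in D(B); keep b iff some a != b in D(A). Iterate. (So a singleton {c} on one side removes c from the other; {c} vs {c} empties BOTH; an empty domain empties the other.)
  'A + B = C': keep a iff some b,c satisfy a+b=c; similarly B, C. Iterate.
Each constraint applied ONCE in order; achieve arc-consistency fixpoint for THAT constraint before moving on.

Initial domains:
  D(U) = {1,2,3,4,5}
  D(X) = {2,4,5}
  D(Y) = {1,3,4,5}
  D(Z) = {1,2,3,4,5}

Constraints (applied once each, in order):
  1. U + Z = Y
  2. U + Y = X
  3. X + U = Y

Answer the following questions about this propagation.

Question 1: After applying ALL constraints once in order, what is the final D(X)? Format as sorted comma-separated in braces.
Answer: {}

Derivation:
Constraint 1 (U + Z = Y) on D(U)={1,2,3,4,5} D(Z)={1,2,3,4,5} D(Y)={1,3,4,5}: U {1,2,3,4,5}->{1,2,3,4}; Z {1,2,3,4,5}->{1,2,3,4}; Y {1,3,4,5}->{3,4,5}
Constraint 2 (U + Y = X) on D(U)={1,2,3,4} D(Y)={3,4,5} D(X)={2,4,5}: U {1,2,3,4}->{1,2}; Y {3,4,5}->{3,4}; X {2,4,5}->{4,5}
Constraint 3 (X + U = Y) on D(X)={4,5} D(U)={1,2} D(Y)={3,4}: X {4,5}->{}; U {1,2}->{}; Y {3,4}->{}
So after all 3 constraints: D(X) = {}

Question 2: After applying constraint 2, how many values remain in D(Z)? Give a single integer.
Constraint 1 (U + Z = Y) on D(U)={1,2,3,4,5} D(Z)={1,2,3,4,5} D(Y)={1,3,4,5}: U {1,2,3,4,5}->{1,2,3,4}; Z {1,2,3,4,5}->{1,2,3,4}; Y {1,3,4,5}->{3,4,5}
Constraint 2 (U + Y = X) on D(U)={1,2,3,4} D(Y)={3,4,5} D(X)={2,4,5}: U {1,2,3,4}->{1,2}; Y {3,4,5}->{3,4}; X {2,4,5}->{4,5}
So after constraint 2: D(Z)={1,2,3,4}, size = 4

Answer: 4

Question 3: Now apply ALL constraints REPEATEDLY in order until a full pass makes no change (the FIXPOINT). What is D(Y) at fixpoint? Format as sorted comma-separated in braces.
pass 0 (initial): D(Y)={1,3,4,5}
pass 1: U {1,2,3,4,5}->{}; X {2,4,5}->{}; Y {1,3,4,5}->{}; Z {1,2,3,4,5}->{1,2,3,4}
pass 2: Z {1,2,3,4}->{}
pass 3: no change
Fixpoint after 3 passes: D(Y) = {}

Answer: {}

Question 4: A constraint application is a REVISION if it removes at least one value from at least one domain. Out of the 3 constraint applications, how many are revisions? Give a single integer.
Answer: 3

Derivation:
Constraint 1 (U + Z = Y) on D(U)={1,2,3,4,5} D(Z)={1,2,3,4,5} D(Y)={1,3,4,5}: U {1,2,3,4,5}->{1,2,3,4}; Z {1,2,3,4,5}->{1,2,3,4}; Y {1,3,4,5}->{3,4,5} => REVISION
Constraint 2 (U + Y = X) on D(U)={1,2,3,4} D(Y)={3,4,5} D(X)={2,4,5}: U {1,2,3,4}->{1,2}; Y {3,4,5}->{3,4}; X {2,4,5}->{4,5} => REVISION
Constraint 3 (X + U = Y) on D(X)={4,5} D(U)={1,2} D(Y)={3,4}: X {4,5}->{}; U {1,2}->{}; Y {3,4}->{} => REVISION
Total revisions = 3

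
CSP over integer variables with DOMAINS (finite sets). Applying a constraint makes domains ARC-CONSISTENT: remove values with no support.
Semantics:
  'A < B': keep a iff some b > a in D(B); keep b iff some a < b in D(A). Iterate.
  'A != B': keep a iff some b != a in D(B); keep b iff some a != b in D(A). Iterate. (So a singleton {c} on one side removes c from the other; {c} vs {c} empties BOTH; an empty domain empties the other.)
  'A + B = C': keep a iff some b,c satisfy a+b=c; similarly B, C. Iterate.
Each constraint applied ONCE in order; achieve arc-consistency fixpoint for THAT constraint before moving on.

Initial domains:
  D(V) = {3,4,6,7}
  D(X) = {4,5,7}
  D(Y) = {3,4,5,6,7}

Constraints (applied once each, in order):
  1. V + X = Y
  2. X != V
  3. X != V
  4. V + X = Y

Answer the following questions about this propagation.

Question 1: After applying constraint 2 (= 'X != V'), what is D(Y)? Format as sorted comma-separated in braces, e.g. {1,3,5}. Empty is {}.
Answer: {7}

Derivation:
Constraint 1 (V + X = Y) on D(V)={3,4,6,7} D(X)={4,5,7} D(Y)={3,4,5,6,7}: V {3,4,6,7}->{3}; X {4,5,7}->{4}; Y {3,4,5,6,7}->{7}
Constraint 2 (X != V) on D(X)={4} D(V)={3}: no change
So after constraint 2: D(Y) = {7}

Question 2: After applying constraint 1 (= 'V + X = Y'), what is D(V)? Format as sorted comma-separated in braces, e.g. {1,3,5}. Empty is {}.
Constraint 1 (V + X = Y) on D(V)={3,4,6,7} D(X)={4,5,7} D(Y)={3,4,5,6,7}: V {3,4,6,7}->{3}; X {4,5,7}->{4}; Y {3,4,5,6,7}->{7}
So after constraint 1: D(V) = {3}

Answer: {3}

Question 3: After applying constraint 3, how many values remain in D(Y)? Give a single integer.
Constraint 1 (V + X = Y) on D(V)={3,4,6,7} D(X)={4,5,7} D(Y)={3,4,5,6,7}: V {3,4,6,7}->{3}; X {4,5,7}->{4}; Y {3,4,5,6,7}->{7}
Constraint 2 (X != V) on D(X)={4} D(V)={3}: no change
Constraint 3 (X != V) on D(X)={4} D(V)={3}: no change
So after constraint 3: D(Y)={7}, size = 1

Answer: 1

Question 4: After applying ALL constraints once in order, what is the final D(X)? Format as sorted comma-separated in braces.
Answer: {4}

Derivation:
Constraint 1 (V + X = Y) on D(V)={3,4,6,7} D(X)={4,5,7} D(Y)={3,4,5,6,7}: V {3,4,6,7}->{3}; X {4,5,7}->{4}; Y {3,4,5,6,7}->{7}
Constraint 2 (X != V) on D(X)={4} D(V)={3}: no change
Constraint 3 (X != V) on D(X)={4} D(V)={3}: no change
Constraint 4 (V + X = Y) on D(V)={3} D(X)={4} D(Y)={7}: no change
So after all 4 constraints: D(X) = {4}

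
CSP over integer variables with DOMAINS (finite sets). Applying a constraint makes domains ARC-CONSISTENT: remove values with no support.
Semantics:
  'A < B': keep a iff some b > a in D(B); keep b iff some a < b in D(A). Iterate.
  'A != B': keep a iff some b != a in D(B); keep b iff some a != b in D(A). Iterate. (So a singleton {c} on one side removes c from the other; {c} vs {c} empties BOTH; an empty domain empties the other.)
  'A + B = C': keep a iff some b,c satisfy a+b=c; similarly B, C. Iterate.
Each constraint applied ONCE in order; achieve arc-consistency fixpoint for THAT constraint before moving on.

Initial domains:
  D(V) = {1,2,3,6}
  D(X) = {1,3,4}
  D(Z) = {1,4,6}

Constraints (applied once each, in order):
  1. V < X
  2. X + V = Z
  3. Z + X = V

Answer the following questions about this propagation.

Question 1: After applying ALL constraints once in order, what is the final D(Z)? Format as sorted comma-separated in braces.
Constraint 1 (V < X) on D(V)={1,2,3,6} D(X)={1,3,4}: V {1,2,3,6}->{1,2,3}; X {1,3,4}->{3,4}
Constraint 2 (X + V = Z) on D(X)={3,4} D(V)={1,2,3} D(Z)={1,4,6}: Z {1,4,6}->{4,6}
Constraint 3 (Z + X = V) on D(Z)={4,6} D(X)={3,4} D(V)={1,2,3}: Z {4,6}->{}; X {3,4}->{}; V {1,2,3}->{}
So after all 3 constraints: D(Z) = {}

Answer: {}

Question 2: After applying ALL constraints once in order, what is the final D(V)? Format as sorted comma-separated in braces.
Constraint 1 (V < X) on D(V)={1,2,3,6} D(X)={1,3,4}: V {1,2,3,6}->{1,2,3}; X {1,3,4}->{3,4}
Constraint 2 (X + V = Z) on D(X)={3,4} D(V)={1,2,3} D(Z)={1,4,6}: Z {1,4,6}->{4,6}
Constraint 3 (Z + X = V) on D(Z)={4,6} D(X)={3,4} D(V)={1,2,3}: Z {4,6}->{}; X {3,4}->{}; V {1,2,3}->{}
So after all 3 constraints: D(V) = {}

Answer: {}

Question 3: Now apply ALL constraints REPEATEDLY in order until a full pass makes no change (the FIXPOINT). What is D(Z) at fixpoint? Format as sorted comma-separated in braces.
pass 0 (initial): D(Z)={1,4,6}
pass 1: V {1,2,3,6}->{}; X {1,3,4}->{}; Z {1,4,6}->{}
pass 2: no change
Fixpoint after 2 passes: D(Z) = {}

Answer: {}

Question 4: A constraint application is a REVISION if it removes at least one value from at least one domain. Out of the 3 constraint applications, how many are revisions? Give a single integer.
Answer: 3

Derivation:
Constraint 1 (V < X) on D(V)={1,2,3,6} D(X)={1,3,4}: V {1,2,3,6}->{1,2,3}; X {1,3,4}->{3,4} => REVISION
Constraint 2 (X + V = Z) on D(X)={3,4} D(V)={1,2,3} D(Z)={1,4,6}: Z {1,4,6}->{4,6} => REVISION
Constraint 3 (Z + X = V) on D(Z)={4,6} D(X)={3,4} D(V)={1,2,3}: Z {4,6}->{}; X {3,4}->{}; V {1,2,3}->{} => REVISION
Total revisions = 3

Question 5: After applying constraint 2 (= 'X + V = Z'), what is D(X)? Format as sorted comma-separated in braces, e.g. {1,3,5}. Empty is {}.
Answer: {3,4}

Derivation:
Constraint 1 (V < X) on D(V)={1,2,3,6} D(X)={1,3,4}: V {1,2,3,6}->{1,2,3}; X {1,3,4}->{3,4}
Constraint 2 (X + V = Z) on D(X)={3,4} D(V)={1,2,3} D(Z)={1,4,6}: Z {1,4,6}->{4,6}
So after constraint 2: D(X) = {3,4}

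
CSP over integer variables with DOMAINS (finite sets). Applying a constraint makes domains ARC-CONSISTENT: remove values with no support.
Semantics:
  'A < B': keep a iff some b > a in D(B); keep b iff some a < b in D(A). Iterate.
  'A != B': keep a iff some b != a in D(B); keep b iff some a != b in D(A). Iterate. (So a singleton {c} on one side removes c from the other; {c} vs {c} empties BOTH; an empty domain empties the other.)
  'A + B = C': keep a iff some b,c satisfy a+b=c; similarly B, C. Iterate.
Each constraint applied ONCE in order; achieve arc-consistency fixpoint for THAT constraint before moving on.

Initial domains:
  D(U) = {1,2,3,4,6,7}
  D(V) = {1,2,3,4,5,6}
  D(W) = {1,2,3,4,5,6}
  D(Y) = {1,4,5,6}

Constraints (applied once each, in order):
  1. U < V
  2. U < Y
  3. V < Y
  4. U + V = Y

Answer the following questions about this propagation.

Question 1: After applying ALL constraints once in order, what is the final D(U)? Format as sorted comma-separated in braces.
Constraint 1 (U < V) on D(U)={1,2,3,4,6,7} D(V)={1,2,3,4,5,6}: U {1,2,3,4,6,7}->{1,2,3,4}; V {1,2,3,4,5,6}->{2,3,4,5,6}
Constraint 2 (U < Y) on D(U)={1,2,3,4} D(Y)={1,4,5,6}: Y {1,4,5,6}->{4,5,6}
Constraint 3 (V < Y) on D(V)={2,3,4,5,6} D(Y)={4,5,6}: V {2,3,4,5,6}->{2,3,4,5}
Constraint 4 (U + V = Y) on D(U)={1,2,3,4} D(V)={2,3,4,5} D(Y)={4,5,6}: no change
So after all 4 constraints: D(U) = {1,2,3,4}

Answer: {1,2,3,4}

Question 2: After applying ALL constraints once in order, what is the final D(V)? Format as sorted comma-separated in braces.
Constraint 1 (U < V) on D(U)={1,2,3,4,6,7} D(V)={1,2,3,4,5,6}: U {1,2,3,4,6,7}->{1,2,3,4}; V {1,2,3,4,5,6}->{2,3,4,5,6}
Constraint 2 (U < Y) on D(U)={1,2,3,4} D(Y)={1,4,5,6}: Y {1,4,5,6}->{4,5,6}
Constraint 3 (V < Y) on D(V)={2,3,4,5,6} D(Y)={4,5,6}: V {2,3,4,5,6}->{2,3,4,5}
Constraint 4 (U + V = Y) on D(U)={1,2,3,4} D(V)={2,3,4,5} D(Y)={4,5,6}: no change
So after all 4 constraints: D(V) = {2,3,4,5}

Answer: {2,3,4,5}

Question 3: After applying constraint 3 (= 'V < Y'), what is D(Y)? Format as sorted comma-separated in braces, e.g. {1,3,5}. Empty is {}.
Constraint 1 (U < V) on D(U)={1,2,3,4,6,7} D(V)={1,2,3,4,5,6}: U {1,2,3,4,6,7}->{1,2,3,4}; V {1,2,3,4,5,6}->{2,3,4,5,6}
Constraint 2 (U < Y) on D(U)={1,2,3,4} D(Y)={1,4,5,6}: Y {1,4,5,6}->{4,5,6}
Constraint 3 (V < Y) on D(V)={2,3,4,5,6} D(Y)={4,5,6}: V {2,3,4,5,6}->{2,3,4,5}
So after constraint 3: D(Y) = {4,5,6}

Answer: {4,5,6}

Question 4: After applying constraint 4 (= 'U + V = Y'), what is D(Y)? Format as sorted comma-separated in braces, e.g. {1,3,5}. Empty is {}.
Constraint 1 (U < V) on D(U)={1,2,3,4,6,7} D(V)={1,2,3,4,5,6}: U {1,2,3,4,6,7}->{1,2,3,4}; V {1,2,3,4,5,6}->{2,3,4,5,6}
Constraint 2 (U < Y) on D(U)={1,2,3,4} D(Y)={1,4,5,6}: Y {1,4,5,6}->{4,5,6}
Constraint 3 (V < Y) on D(V)={2,3,4,5,6} D(Y)={4,5,6}: V {2,3,4,5,6}->{2,3,4,5}
Constraint 4 (U + V = Y) on D(U)={1,2,3,4} D(V)={2,3,4,5} D(Y)={4,5,6}: no change
So after constraint 4: D(Y) = {4,5,6}

Answer: {4,5,6}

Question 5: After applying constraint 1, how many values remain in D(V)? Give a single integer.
Constraint 1 (U < V) on D(U)={1,2,3,4,6,7} D(V)={1,2,3,4,5,6}: U {1,2,3,4,6,7}->{1,2,3,4}; V {1,2,3,4,5,6}->{2,3,4,5,6}
So after constraint 1: D(V)={2,3,4,5,6}, size = 5

Answer: 5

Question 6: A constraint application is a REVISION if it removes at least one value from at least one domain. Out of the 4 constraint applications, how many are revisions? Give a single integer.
Answer: 3

Derivation:
Constraint 1 (U < V) on D(U)={1,2,3,4,6,7} D(V)={1,2,3,4,5,6}: U {1,2,3,4,6,7}->{1,2,3,4}; V {1,2,3,4,5,6}->{2,3,4,5,6} => REVISION
Constraint 2 (U < Y) on D(U)={1,2,3,4} D(Y)={1,4,5,6}: Y {1,4,5,6}->{4,5,6} => REVISION
Constraint 3 (V < Y) on D(V)={2,3,4,5,6} D(Y)={4,5,6}: V {2,3,4,5,6}->{2,3,4,5} => REVISION
Constraint 4 (U + V = Y) on D(U)={1,2,3,4} D(V)={2,3,4,5} D(Y)={4,5,6}: no change => not a revision
Total revisions = 3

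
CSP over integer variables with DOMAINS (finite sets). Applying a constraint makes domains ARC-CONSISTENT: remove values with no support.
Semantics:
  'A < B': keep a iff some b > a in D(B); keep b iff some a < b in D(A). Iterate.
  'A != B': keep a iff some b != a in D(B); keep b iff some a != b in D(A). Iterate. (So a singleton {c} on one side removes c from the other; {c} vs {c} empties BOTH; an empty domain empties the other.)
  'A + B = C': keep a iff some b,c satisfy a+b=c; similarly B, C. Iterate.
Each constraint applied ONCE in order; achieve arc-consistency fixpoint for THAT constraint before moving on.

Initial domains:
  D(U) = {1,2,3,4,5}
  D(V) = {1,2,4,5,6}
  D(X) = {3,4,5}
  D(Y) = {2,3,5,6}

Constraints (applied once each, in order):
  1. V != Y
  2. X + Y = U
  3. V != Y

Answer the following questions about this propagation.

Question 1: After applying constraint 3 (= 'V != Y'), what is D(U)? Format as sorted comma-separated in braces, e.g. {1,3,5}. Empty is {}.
Answer: {5}

Derivation:
Constraint 1 (V != Y) on D(V)={1,2,4,5,6} D(Y)={2,3,5,6}: no change
Constraint 2 (X + Y = U) on D(X)={3,4,5} D(Y)={2,3,5,6} D(U)={1,2,3,4,5}: X {3,4,5}->{3}; Y {2,3,5,6}->{2}; U {1,2,3,4,5}->{5}
Constraint 3 (V != Y) on D(V)={1,2,4,5,6} D(Y)={2}: V {1,2,4,5,6}->{1,4,5,6}
So after constraint 3: D(U) = {5}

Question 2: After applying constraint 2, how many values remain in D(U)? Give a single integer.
Constraint 1 (V != Y) on D(V)={1,2,4,5,6} D(Y)={2,3,5,6}: no change
Constraint 2 (X + Y = U) on D(X)={3,4,5} D(Y)={2,3,5,6} D(U)={1,2,3,4,5}: X {3,4,5}->{3}; Y {2,3,5,6}->{2}; U {1,2,3,4,5}->{5}
So after constraint 2: D(U)={5}, size = 1

Answer: 1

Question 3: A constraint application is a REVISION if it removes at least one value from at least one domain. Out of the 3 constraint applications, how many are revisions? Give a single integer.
Constraint 1 (V != Y) on D(V)={1,2,4,5,6} D(Y)={2,3,5,6}: no change => not a revision
Constraint 2 (X + Y = U) on D(X)={3,4,5} D(Y)={2,3,5,6} D(U)={1,2,3,4,5}: X {3,4,5}->{3}; Y {2,3,5,6}->{2}; U {1,2,3,4,5}->{5} => REVISION
Constraint 3 (V != Y) on D(V)={1,2,4,5,6} D(Y)={2}: V {1,2,4,5,6}->{1,4,5,6} => REVISION
Total revisions = 2

Answer: 2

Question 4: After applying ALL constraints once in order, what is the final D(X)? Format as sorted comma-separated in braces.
Constraint 1 (V != Y) on D(V)={1,2,4,5,6} D(Y)={2,3,5,6}: no change
Constraint 2 (X + Y = U) on D(X)={3,4,5} D(Y)={2,3,5,6} D(U)={1,2,3,4,5}: X {3,4,5}->{3}; Y {2,3,5,6}->{2}; U {1,2,3,4,5}->{5}
Constraint 3 (V != Y) on D(V)={1,2,4,5,6} D(Y)={2}: V {1,2,4,5,6}->{1,4,5,6}
So after all 3 constraints: D(X) = {3}

Answer: {3}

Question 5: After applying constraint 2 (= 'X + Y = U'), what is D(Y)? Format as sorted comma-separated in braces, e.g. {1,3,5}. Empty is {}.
Answer: {2}

Derivation:
Constraint 1 (V != Y) on D(V)={1,2,4,5,6} D(Y)={2,3,5,6}: no change
Constraint 2 (X + Y = U) on D(X)={3,4,5} D(Y)={2,3,5,6} D(U)={1,2,3,4,5}: X {3,4,5}->{3}; Y {2,3,5,6}->{2}; U {1,2,3,4,5}->{5}
So after constraint 2: D(Y) = {2}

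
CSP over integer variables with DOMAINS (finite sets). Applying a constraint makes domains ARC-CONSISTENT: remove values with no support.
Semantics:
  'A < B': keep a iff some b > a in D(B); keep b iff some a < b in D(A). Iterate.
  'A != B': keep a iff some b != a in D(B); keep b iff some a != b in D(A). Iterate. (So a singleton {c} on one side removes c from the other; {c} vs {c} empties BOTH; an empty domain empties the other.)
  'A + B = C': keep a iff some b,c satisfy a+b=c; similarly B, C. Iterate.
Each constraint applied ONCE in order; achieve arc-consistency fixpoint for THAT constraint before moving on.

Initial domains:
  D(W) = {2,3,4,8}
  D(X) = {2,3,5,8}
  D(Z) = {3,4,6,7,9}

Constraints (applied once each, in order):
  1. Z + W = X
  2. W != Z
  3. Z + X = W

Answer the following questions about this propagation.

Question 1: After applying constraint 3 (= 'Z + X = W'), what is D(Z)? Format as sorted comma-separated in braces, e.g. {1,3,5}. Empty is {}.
Answer: {}

Derivation:
Constraint 1 (Z + W = X) on D(Z)={3,4,6,7,9} D(W)={2,3,4,8} D(X)={2,3,5,8}: Z {3,4,6,7,9}->{3,4,6}; W {2,3,4,8}->{2,4}; X {2,3,5,8}->{5,8}
Constraint 2 (W != Z) on D(W)={2,4} D(Z)={3,4,6}: no change
Constraint 3 (Z + X = W) on D(Z)={3,4,6} D(X)={5,8} D(W)={2,4}: Z {3,4,6}->{}; X {5,8}->{}; W {2,4}->{}
So after constraint 3: D(Z) = {}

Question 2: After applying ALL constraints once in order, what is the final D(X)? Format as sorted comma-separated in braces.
Answer: {}

Derivation:
Constraint 1 (Z + W = X) on D(Z)={3,4,6,7,9} D(W)={2,3,4,8} D(X)={2,3,5,8}: Z {3,4,6,7,9}->{3,4,6}; W {2,3,4,8}->{2,4}; X {2,3,5,8}->{5,8}
Constraint 2 (W != Z) on D(W)={2,4} D(Z)={3,4,6}: no change
Constraint 3 (Z + X = W) on D(Z)={3,4,6} D(X)={5,8} D(W)={2,4}: Z {3,4,6}->{}; X {5,8}->{}; W {2,4}->{}
So after all 3 constraints: D(X) = {}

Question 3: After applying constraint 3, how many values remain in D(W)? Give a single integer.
Answer: 0

Derivation:
Constraint 1 (Z + W = X) on D(Z)={3,4,6,7,9} D(W)={2,3,4,8} D(X)={2,3,5,8}: Z {3,4,6,7,9}->{3,4,6}; W {2,3,4,8}->{2,4}; X {2,3,5,8}->{5,8}
Constraint 2 (W != Z) on D(W)={2,4} D(Z)={3,4,6}: no change
Constraint 3 (Z + X = W) on D(Z)={3,4,6} D(X)={5,8} D(W)={2,4}: Z {3,4,6}->{}; X {5,8}->{}; W {2,4}->{}
So after constraint 3: D(W)={}, size = 0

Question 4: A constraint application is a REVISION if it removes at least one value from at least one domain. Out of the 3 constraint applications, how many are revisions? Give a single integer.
Constraint 1 (Z + W = X) on D(Z)={3,4,6,7,9} D(W)={2,3,4,8} D(X)={2,3,5,8}: Z {3,4,6,7,9}->{3,4,6}; W {2,3,4,8}->{2,4}; X {2,3,5,8}->{5,8} => REVISION
Constraint 2 (W != Z) on D(W)={2,4} D(Z)={3,4,6}: no change => not a revision
Constraint 3 (Z + X = W) on D(Z)={3,4,6} D(X)={5,8} D(W)={2,4}: Z {3,4,6}->{}; X {5,8}->{}; W {2,4}->{} => REVISION
Total revisions = 2

Answer: 2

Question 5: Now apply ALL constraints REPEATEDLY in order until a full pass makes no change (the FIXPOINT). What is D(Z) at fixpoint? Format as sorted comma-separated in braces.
pass 0 (initial): D(Z)={3,4,6,7,9}
pass 1: W {2,3,4,8}->{}; X {2,3,5,8}->{}; Z {3,4,6,7,9}->{}
pass 2: no change
Fixpoint after 2 passes: D(Z) = {}

Answer: {}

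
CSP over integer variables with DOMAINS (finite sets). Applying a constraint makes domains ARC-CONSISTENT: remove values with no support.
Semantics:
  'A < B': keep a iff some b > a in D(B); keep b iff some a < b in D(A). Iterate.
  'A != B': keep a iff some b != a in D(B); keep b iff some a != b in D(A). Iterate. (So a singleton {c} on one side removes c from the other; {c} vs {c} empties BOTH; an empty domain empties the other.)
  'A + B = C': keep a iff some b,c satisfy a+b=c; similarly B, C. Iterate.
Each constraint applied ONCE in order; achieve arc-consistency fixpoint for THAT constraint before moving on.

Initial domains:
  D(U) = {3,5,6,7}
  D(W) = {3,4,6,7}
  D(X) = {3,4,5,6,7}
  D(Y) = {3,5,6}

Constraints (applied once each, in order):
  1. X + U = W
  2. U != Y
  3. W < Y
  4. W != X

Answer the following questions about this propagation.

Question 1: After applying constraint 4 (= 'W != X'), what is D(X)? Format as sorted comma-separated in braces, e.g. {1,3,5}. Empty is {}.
Answer: {}

Derivation:
Constraint 1 (X + U = W) on D(X)={3,4,5,6,7} D(U)={3,5,6,7} D(W)={3,4,6,7}: X {3,4,5,6,7}->{3,4}; U {3,5,6,7}->{3}; W {3,4,6,7}->{6,7}
Constraint 2 (U != Y) on D(U)={3} D(Y)={3,5,6}: Y {3,5,6}->{5,6}
Constraint 3 (W < Y) on D(W)={6,7} D(Y)={5,6}: W {6,7}->{}; Y {5,6}->{}
Constraint 4 (W != X) on D(W)={} D(X)={3,4}: X {3,4}->{}
So after constraint 4: D(X) = {}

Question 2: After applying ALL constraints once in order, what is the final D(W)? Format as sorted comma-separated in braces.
Constraint 1 (X + U = W) on D(X)={3,4,5,6,7} D(U)={3,5,6,7} D(W)={3,4,6,7}: X {3,4,5,6,7}->{3,4}; U {3,5,6,7}->{3}; W {3,4,6,7}->{6,7}
Constraint 2 (U != Y) on D(U)={3} D(Y)={3,5,6}: Y {3,5,6}->{5,6}
Constraint 3 (W < Y) on D(W)={6,7} D(Y)={5,6}: W {6,7}->{}; Y {5,6}->{}
Constraint 4 (W != X) on D(W)={} D(X)={3,4}: X {3,4}->{}
So after all 4 constraints: D(W) = {}

Answer: {}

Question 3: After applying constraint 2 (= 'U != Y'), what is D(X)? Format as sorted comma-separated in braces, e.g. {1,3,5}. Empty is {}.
Constraint 1 (X + U = W) on D(X)={3,4,5,6,7} D(U)={3,5,6,7} D(W)={3,4,6,7}: X {3,4,5,6,7}->{3,4}; U {3,5,6,7}->{3}; W {3,4,6,7}->{6,7}
Constraint 2 (U != Y) on D(U)={3} D(Y)={3,5,6}: Y {3,5,6}->{5,6}
So after constraint 2: D(X) = {3,4}

Answer: {3,4}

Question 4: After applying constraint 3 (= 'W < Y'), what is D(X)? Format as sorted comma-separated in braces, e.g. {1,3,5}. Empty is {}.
Answer: {3,4}

Derivation:
Constraint 1 (X + U = W) on D(X)={3,4,5,6,7} D(U)={3,5,6,7} D(W)={3,4,6,7}: X {3,4,5,6,7}->{3,4}; U {3,5,6,7}->{3}; W {3,4,6,7}->{6,7}
Constraint 2 (U != Y) on D(U)={3} D(Y)={3,5,6}: Y {3,5,6}->{5,6}
Constraint 3 (W < Y) on D(W)={6,7} D(Y)={5,6}: W {6,7}->{}; Y {5,6}->{}
So after constraint 3: D(X) = {3,4}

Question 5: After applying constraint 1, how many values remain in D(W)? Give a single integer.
Answer: 2

Derivation:
Constraint 1 (X + U = W) on D(X)={3,4,5,6,7} D(U)={3,5,6,7} D(W)={3,4,6,7}: X {3,4,5,6,7}->{3,4}; U {3,5,6,7}->{3}; W {3,4,6,7}->{6,7}
So after constraint 1: D(W)={6,7}, size = 2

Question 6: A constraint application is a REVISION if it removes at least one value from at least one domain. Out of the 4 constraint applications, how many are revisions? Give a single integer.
Answer: 4

Derivation:
Constraint 1 (X + U = W) on D(X)={3,4,5,6,7} D(U)={3,5,6,7} D(W)={3,4,6,7}: X {3,4,5,6,7}->{3,4}; U {3,5,6,7}->{3}; W {3,4,6,7}->{6,7} => REVISION
Constraint 2 (U != Y) on D(U)={3} D(Y)={3,5,6}: Y {3,5,6}->{5,6} => REVISION
Constraint 3 (W < Y) on D(W)={6,7} D(Y)={5,6}: W {6,7}->{}; Y {5,6}->{} => REVISION
Constraint 4 (W != X) on D(W)={} D(X)={3,4}: X {3,4}->{} => REVISION
Total revisions = 4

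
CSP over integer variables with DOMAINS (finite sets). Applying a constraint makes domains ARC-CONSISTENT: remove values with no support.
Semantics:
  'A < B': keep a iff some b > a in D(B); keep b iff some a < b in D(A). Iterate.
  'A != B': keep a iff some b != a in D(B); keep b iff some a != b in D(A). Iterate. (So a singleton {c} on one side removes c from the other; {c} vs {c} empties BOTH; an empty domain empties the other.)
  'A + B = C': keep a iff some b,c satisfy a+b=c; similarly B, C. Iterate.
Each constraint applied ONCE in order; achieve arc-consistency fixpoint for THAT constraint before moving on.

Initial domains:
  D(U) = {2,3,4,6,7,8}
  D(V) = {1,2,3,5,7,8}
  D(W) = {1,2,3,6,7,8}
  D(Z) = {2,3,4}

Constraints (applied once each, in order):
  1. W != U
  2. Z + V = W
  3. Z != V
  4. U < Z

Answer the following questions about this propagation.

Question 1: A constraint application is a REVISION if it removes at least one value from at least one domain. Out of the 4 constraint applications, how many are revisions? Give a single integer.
Constraint 1 (W != U) on D(W)={1,2,3,6,7,8} D(U)={2,3,4,6,7,8}: no change => not a revision
Constraint 2 (Z + V = W) on D(Z)={2,3,4} D(V)={1,2,3,5,7,8} D(W)={1,2,3,6,7,8}: V {1,2,3,5,7,8}->{1,2,3,5}; W {1,2,3,6,7,8}->{3,6,7,8} => REVISION
Constraint 3 (Z != V) on D(Z)={2,3,4} D(V)={1,2,3,5}: no change => not a revision
Constraint 4 (U < Z) on D(U)={2,3,4,6,7,8} D(Z)={2,3,4}: U {2,3,4,6,7,8}->{2,3}; Z {2,3,4}->{3,4} => REVISION
Total revisions = 2

Answer: 2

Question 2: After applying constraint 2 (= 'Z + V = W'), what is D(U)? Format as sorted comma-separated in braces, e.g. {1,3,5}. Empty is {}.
Constraint 1 (W != U) on D(W)={1,2,3,6,7,8} D(U)={2,3,4,6,7,8}: no change
Constraint 2 (Z + V = W) on D(Z)={2,3,4} D(V)={1,2,3,5,7,8} D(W)={1,2,3,6,7,8}: V {1,2,3,5,7,8}->{1,2,3,5}; W {1,2,3,6,7,8}->{3,6,7,8}
So after constraint 2: D(U) = {2,3,4,6,7,8}

Answer: {2,3,4,6,7,8}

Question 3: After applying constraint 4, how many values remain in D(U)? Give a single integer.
Answer: 2

Derivation:
Constraint 1 (W != U) on D(W)={1,2,3,6,7,8} D(U)={2,3,4,6,7,8}: no change
Constraint 2 (Z + V = W) on D(Z)={2,3,4} D(V)={1,2,3,5,7,8} D(W)={1,2,3,6,7,8}: V {1,2,3,5,7,8}->{1,2,3,5}; W {1,2,3,6,7,8}->{3,6,7,8}
Constraint 3 (Z != V) on D(Z)={2,3,4} D(V)={1,2,3,5}: no change
Constraint 4 (U < Z) on D(U)={2,3,4,6,7,8} D(Z)={2,3,4}: U {2,3,4,6,7,8}->{2,3}; Z {2,3,4}->{3,4}
So after constraint 4: D(U)={2,3}, size = 2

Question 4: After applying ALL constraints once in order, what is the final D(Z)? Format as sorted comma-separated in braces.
Answer: {3,4}

Derivation:
Constraint 1 (W != U) on D(W)={1,2,3,6,7,8} D(U)={2,3,4,6,7,8}: no change
Constraint 2 (Z + V = W) on D(Z)={2,3,4} D(V)={1,2,3,5,7,8} D(W)={1,2,3,6,7,8}: V {1,2,3,5,7,8}->{1,2,3,5}; W {1,2,3,6,7,8}->{3,6,7,8}
Constraint 3 (Z != V) on D(Z)={2,3,4} D(V)={1,2,3,5}: no change
Constraint 4 (U < Z) on D(U)={2,3,4,6,7,8} D(Z)={2,3,4}: U {2,3,4,6,7,8}->{2,3}; Z {2,3,4}->{3,4}
So after all 4 constraints: D(Z) = {3,4}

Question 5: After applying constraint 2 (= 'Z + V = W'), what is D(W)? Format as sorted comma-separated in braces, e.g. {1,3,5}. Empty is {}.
Answer: {3,6,7,8}

Derivation:
Constraint 1 (W != U) on D(W)={1,2,3,6,7,8} D(U)={2,3,4,6,7,8}: no change
Constraint 2 (Z + V = W) on D(Z)={2,3,4} D(V)={1,2,3,5,7,8} D(W)={1,2,3,6,7,8}: V {1,2,3,5,7,8}->{1,2,3,5}; W {1,2,3,6,7,8}->{3,6,7,8}
So after constraint 2: D(W) = {3,6,7,8}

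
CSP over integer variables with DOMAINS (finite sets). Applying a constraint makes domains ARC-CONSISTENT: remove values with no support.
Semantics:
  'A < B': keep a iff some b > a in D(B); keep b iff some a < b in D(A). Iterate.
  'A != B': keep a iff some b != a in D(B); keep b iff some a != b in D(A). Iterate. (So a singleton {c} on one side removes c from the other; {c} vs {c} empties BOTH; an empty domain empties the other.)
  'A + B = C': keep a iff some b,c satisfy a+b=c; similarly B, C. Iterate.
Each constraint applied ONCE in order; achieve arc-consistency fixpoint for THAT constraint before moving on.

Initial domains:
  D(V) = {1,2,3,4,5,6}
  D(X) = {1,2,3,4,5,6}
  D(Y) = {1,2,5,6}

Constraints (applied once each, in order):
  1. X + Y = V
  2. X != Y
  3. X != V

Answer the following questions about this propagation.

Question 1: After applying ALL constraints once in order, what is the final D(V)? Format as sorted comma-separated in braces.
Answer: {2,3,4,5,6}

Derivation:
Constraint 1 (X + Y = V) on D(X)={1,2,3,4,5,6} D(Y)={1,2,5,6} D(V)={1,2,3,4,5,6}: X {1,2,3,4,5,6}->{1,2,3,4,5}; Y {1,2,5,6}->{1,2,5}; V {1,2,3,4,5,6}->{2,3,4,5,6}
Constraint 2 (X != Y) on D(X)={1,2,3,4,5} D(Y)={1,2,5}: no change
Constraint 3 (X != V) on D(X)={1,2,3,4,5} D(V)={2,3,4,5,6}: no change
So after all 3 constraints: D(V) = {2,3,4,5,6}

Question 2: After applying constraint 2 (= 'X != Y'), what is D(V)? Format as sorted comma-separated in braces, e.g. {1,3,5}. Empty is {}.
Answer: {2,3,4,5,6}

Derivation:
Constraint 1 (X + Y = V) on D(X)={1,2,3,4,5,6} D(Y)={1,2,5,6} D(V)={1,2,3,4,5,6}: X {1,2,3,4,5,6}->{1,2,3,4,5}; Y {1,2,5,6}->{1,2,5}; V {1,2,3,4,5,6}->{2,3,4,5,6}
Constraint 2 (X != Y) on D(X)={1,2,3,4,5} D(Y)={1,2,5}: no change
So after constraint 2: D(V) = {2,3,4,5,6}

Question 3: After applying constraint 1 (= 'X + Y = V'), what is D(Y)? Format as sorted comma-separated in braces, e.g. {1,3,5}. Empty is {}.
Answer: {1,2,5}

Derivation:
Constraint 1 (X + Y = V) on D(X)={1,2,3,4,5,6} D(Y)={1,2,5,6} D(V)={1,2,3,4,5,6}: X {1,2,3,4,5,6}->{1,2,3,4,5}; Y {1,2,5,6}->{1,2,5}; V {1,2,3,4,5,6}->{2,3,4,5,6}
So after constraint 1: D(Y) = {1,2,5}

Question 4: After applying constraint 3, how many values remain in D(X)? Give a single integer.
Constraint 1 (X + Y = V) on D(X)={1,2,3,4,5,6} D(Y)={1,2,5,6} D(V)={1,2,3,4,5,6}: X {1,2,3,4,5,6}->{1,2,3,4,5}; Y {1,2,5,6}->{1,2,5}; V {1,2,3,4,5,6}->{2,3,4,5,6}
Constraint 2 (X != Y) on D(X)={1,2,3,4,5} D(Y)={1,2,5}: no change
Constraint 3 (X != V) on D(X)={1,2,3,4,5} D(V)={2,3,4,5,6}: no change
So after constraint 3: D(X)={1,2,3,4,5}, size = 5

Answer: 5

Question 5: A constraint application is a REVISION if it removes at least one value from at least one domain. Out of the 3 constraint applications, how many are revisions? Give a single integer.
Answer: 1

Derivation:
Constraint 1 (X + Y = V) on D(X)={1,2,3,4,5,6} D(Y)={1,2,5,6} D(V)={1,2,3,4,5,6}: X {1,2,3,4,5,6}->{1,2,3,4,5}; Y {1,2,5,6}->{1,2,5}; V {1,2,3,4,5,6}->{2,3,4,5,6} => REVISION
Constraint 2 (X != Y) on D(X)={1,2,3,4,5} D(Y)={1,2,5}: no change => not a revision
Constraint 3 (X != V) on D(X)={1,2,3,4,5} D(V)={2,3,4,5,6}: no change => not a revision
Total revisions = 1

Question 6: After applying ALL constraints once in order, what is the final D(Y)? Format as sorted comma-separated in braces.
Constraint 1 (X + Y = V) on D(X)={1,2,3,4,5,6} D(Y)={1,2,5,6} D(V)={1,2,3,4,5,6}: X {1,2,3,4,5,6}->{1,2,3,4,5}; Y {1,2,5,6}->{1,2,5}; V {1,2,3,4,5,6}->{2,3,4,5,6}
Constraint 2 (X != Y) on D(X)={1,2,3,4,5} D(Y)={1,2,5}: no change
Constraint 3 (X != V) on D(X)={1,2,3,4,5} D(V)={2,3,4,5,6}: no change
So after all 3 constraints: D(Y) = {1,2,5}

Answer: {1,2,5}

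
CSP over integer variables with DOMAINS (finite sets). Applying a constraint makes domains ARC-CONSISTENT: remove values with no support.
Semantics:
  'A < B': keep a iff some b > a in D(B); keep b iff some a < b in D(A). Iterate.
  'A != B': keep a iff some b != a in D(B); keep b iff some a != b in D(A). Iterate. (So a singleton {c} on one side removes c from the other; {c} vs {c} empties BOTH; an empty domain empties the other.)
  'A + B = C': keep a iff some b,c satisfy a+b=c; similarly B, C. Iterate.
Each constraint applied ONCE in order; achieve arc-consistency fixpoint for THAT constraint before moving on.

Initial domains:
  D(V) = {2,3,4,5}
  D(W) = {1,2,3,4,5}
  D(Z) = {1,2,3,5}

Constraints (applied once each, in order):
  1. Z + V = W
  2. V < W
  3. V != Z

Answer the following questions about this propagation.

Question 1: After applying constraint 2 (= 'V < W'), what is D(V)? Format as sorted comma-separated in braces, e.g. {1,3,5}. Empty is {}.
Constraint 1 (Z + V = W) on D(Z)={1,2,3,5} D(V)={2,3,4,5} D(W)={1,2,3,4,5}: Z {1,2,3,5}->{1,2,3}; V {2,3,4,5}->{2,3,4}; W {1,2,3,4,5}->{3,4,5}
Constraint 2 (V < W) on D(V)={2,3,4} D(W)={3,4,5}: no change
So after constraint 2: D(V) = {2,3,4}

Answer: {2,3,4}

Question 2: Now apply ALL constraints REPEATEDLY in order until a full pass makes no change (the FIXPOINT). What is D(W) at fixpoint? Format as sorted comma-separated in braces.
pass 0 (initial): D(W)={1,2,3,4,5}
pass 1: V {2,3,4,5}->{2,3,4}; W {1,2,3,4,5}->{3,4,5}; Z {1,2,3,5}->{1,2,3}
pass 2: no change
Fixpoint after 2 passes: D(W) = {3,4,5}

Answer: {3,4,5}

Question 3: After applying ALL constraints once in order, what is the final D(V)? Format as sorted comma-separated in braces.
Constraint 1 (Z + V = W) on D(Z)={1,2,3,5} D(V)={2,3,4,5} D(W)={1,2,3,4,5}: Z {1,2,3,5}->{1,2,3}; V {2,3,4,5}->{2,3,4}; W {1,2,3,4,5}->{3,4,5}
Constraint 2 (V < W) on D(V)={2,3,4} D(W)={3,4,5}: no change
Constraint 3 (V != Z) on D(V)={2,3,4} D(Z)={1,2,3}: no change
So after all 3 constraints: D(V) = {2,3,4}

Answer: {2,3,4}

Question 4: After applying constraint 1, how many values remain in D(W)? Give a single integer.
Answer: 3

Derivation:
Constraint 1 (Z + V = W) on D(Z)={1,2,3,5} D(V)={2,3,4,5} D(W)={1,2,3,4,5}: Z {1,2,3,5}->{1,2,3}; V {2,3,4,5}->{2,3,4}; W {1,2,3,4,5}->{3,4,5}
So after constraint 1: D(W)={3,4,5}, size = 3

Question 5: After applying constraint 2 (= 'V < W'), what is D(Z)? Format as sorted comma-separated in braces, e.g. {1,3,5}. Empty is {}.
Answer: {1,2,3}

Derivation:
Constraint 1 (Z + V = W) on D(Z)={1,2,3,5} D(V)={2,3,4,5} D(W)={1,2,3,4,5}: Z {1,2,3,5}->{1,2,3}; V {2,3,4,5}->{2,3,4}; W {1,2,3,4,5}->{3,4,5}
Constraint 2 (V < W) on D(V)={2,3,4} D(W)={3,4,5}: no change
So after constraint 2: D(Z) = {1,2,3}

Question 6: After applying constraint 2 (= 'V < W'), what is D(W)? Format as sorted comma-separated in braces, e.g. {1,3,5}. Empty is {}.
Answer: {3,4,5}

Derivation:
Constraint 1 (Z + V = W) on D(Z)={1,2,3,5} D(V)={2,3,4,5} D(W)={1,2,3,4,5}: Z {1,2,3,5}->{1,2,3}; V {2,3,4,5}->{2,3,4}; W {1,2,3,4,5}->{3,4,5}
Constraint 2 (V < W) on D(V)={2,3,4} D(W)={3,4,5}: no change
So after constraint 2: D(W) = {3,4,5}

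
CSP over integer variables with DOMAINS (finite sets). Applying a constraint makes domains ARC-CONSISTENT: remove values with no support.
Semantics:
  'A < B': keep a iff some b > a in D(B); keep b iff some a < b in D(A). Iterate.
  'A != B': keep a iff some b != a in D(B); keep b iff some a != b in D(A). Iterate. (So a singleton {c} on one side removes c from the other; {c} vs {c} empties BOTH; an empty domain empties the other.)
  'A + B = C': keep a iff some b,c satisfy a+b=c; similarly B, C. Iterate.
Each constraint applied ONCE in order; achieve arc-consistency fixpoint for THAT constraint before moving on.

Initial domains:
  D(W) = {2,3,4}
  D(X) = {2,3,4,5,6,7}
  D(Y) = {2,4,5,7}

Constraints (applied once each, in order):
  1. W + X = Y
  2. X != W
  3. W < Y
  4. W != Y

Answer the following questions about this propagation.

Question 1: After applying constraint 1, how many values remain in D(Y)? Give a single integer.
Constraint 1 (W + X = Y) on D(W)={2,3,4} D(X)={2,3,4,5,6,7} D(Y)={2,4,5,7}: X {2,3,4,5,6,7}->{2,3,4,5}; Y {2,4,5,7}->{4,5,7}
So after constraint 1: D(Y)={4,5,7}, size = 3

Answer: 3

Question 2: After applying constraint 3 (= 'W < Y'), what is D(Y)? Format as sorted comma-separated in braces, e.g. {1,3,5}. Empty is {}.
Answer: {4,5,7}

Derivation:
Constraint 1 (W + X = Y) on D(W)={2,3,4} D(X)={2,3,4,5,6,7} D(Y)={2,4,5,7}: X {2,3,4,5,6,7}->{2,3,4,5}; Y {2,4,5,7}->{4,5,7}
Constraint 2 (X != W) on D(X)={2,3,4,5} D(W)={2,3,4}: no change
Constraint 3 (W < Y) on D(W)={2,3,4} D(Y)={4,5,7}: no change
So after constraint 3: D(Y) = {4,5,7}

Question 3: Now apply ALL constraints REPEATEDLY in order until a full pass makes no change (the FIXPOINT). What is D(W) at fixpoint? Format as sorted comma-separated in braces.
pass 0 (initial): D(W)={2,3,4}
pass 1: X {2,3,4,5,6,7}->{2,3,4,5}; Y {2,4,5,7}->{4,5,7}
pass 2: no change
Fixpoint after 2 passes: D(W) = {2,3,4}

Answer: {2,3,4}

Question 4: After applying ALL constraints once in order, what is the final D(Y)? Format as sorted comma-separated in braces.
Constraint 1 (W + X = Y) on D(W)={2,3,4} D(X)={2,3,4,5,6,7} D(Y)={2,4,5,7}: X {2,3,4,5,6,7}->{2,3,4,5}; Y {2,4,5,7}->{4,5,7}
Constraint 2 (X != W) on D(X)={2,3,4,5} D(W)={2,3,4}: no change
Constraint 3 (W < Y) on D(W)={2,3,4} D(Y)={4,5,7}: no change
Constraint 4 (W != Y) on D(W)={2,3,4} D(Y)={4,5,7}: no change
So after all 4 constraints: D(Y) = {4,5,7}

Answer: {4,5,7}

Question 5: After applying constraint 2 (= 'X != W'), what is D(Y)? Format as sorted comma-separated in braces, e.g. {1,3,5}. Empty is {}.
Constraint 1 (W + X = Y) on D(W)={2,3,4} D(X)={2,3,4,5,6,7} D(Y)={2,4,5,7}: X {2,3,4,5,6,7}->{2,3,4,5}; Y {2,4,5,7}->{4,5,7}
Constraint 2 (X != W) on D(X)={2,3,4,5} D(W)={2,3,4}: no change
So after constraint 2: D(Y) = {4,5,7}

Answer: {4,5,7}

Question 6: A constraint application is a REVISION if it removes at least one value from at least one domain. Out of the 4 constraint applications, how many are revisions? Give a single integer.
Constraint 1 (W + X = Y) on D(W)={2,3,4} D(X)={2,3,4,5,6,7} D(Y)={2,4,5,7}: X {2,3,4,5,6,7}->{2,3,4,5}; Y {2,4,5,7}->{4,5,7} => REVISION
Constraint 2 (X != W) on D(X)={2,3,4,5} D(W)={2,3,4}: no change => not a revision
Constraint 3 (W < Y) on D(W)={2,3,4} D(Y)={4,5,7}: no change => not a revision
Constraint 4 (W != Y) on D(W)={2,3,4} D(Y)={4,5,7}: no change => not a revision
Total revisions = 1

Answer: 1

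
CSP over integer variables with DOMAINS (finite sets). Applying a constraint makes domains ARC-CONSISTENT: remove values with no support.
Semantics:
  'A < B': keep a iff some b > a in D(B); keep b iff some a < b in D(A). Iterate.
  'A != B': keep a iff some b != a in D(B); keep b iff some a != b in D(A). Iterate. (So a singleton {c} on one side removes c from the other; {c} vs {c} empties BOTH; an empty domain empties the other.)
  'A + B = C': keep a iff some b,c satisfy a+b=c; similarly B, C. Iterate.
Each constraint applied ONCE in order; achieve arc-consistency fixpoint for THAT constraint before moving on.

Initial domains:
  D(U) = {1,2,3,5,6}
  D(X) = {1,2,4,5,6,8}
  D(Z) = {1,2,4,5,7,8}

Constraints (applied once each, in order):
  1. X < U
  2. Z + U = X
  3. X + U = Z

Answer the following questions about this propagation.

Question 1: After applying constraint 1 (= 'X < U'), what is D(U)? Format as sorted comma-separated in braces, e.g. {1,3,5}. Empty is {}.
Answer: {2,3,5,6}

Derivation:
Constraint 1 (X < U) on D(X)={1,2,4,5,6,8} D(U)={1,2,3,5,6}: X {1,2,4,5,6,8}->{1,2,4,5}; U {1,2,3,5,6}->{2,3,5,6}
So after constraint 1: D(U) = {2,3,5,6}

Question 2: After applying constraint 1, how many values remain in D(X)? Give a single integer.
Answer: 4

Derivation:
Constraint 1 (X < U) on D(X)={1,2,4,5,6,8} D(U)={1,2,3,5,6}: X {1,2,4,5,6,8}->{1,2,4,5}; U {1,2,3,5,6}->{2,3,5,6}
So after constraint 1: D(X)={1,2,4,5}, size = 4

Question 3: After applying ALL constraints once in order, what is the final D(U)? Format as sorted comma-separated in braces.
Constraint 1 (X < U) on D(X)={1,2,4,5,6,8} D(U)={1,2,3,5,6}: X {1,2,4,5,6,8}->{1,2,4,5}; U {1,2,3,5,6}->{2,3,5,6}
Constraint 2 (Z + U = X) on D(Z)={1,2,4,5,7,8} D(U)={2,3,5,6} D(X)={1,2,4,5}: Z {1,2,4,5,7,8}->{1,2}; U {2,3,5,6}->{2,3}; X {1,2,4,5}->{4,5}
Constraint 3 (X + U = Z) on D(X)={4,5} D(U)={2,3} D(Z)={1,2}: X {4,5}->{}; U {2,3}->{}; Z {1,2}->{}
So after all 3 constraints: D(U) = {}

Answer: {}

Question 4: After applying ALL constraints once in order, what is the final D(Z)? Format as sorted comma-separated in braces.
Answer: {}

Derivation:
Constraint 1 (X < U) on D(X)={1,2,4,5,6,8} D(U)={1,2,3,5,6}: X {1,2,4,5,6,8}->{1,2,4,5}; U {1,2,3,5,6}->{2,3,5,6}
Constraint 2 (Z + U = X) on D(Z)={1,2,4,5,7,8} D(U)={2,3,5,6} D(X)={1,2,4,5}: Z {1,2,4,5,7,8}->{1,2}; U {2,3,5,6}->{2,3}; X {1,2,4,5}->{4,5}
Constraint 3 (X + U = Z) on D(X)={4,5} D(U)={2,3} D(Z)={1,2}: X {4,5}->{}; U {2,3}->{}; Z {1,2}->{}
So after all 3 constraints: D(Z) = {}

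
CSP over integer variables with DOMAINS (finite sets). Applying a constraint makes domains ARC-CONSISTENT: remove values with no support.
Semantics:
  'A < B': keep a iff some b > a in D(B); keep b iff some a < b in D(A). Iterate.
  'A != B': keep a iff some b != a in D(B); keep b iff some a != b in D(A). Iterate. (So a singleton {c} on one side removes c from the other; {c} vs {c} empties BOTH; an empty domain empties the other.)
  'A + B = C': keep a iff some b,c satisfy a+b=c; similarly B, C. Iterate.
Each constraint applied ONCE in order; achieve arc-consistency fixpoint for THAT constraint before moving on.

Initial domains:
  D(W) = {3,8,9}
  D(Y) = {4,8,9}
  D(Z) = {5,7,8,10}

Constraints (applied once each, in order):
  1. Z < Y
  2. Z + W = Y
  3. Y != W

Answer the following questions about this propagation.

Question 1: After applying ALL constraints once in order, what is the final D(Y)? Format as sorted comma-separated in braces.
Answer: {8}

Derivation:
Constraint 1 (Z < Y) on D(Z)={5,7,8,10} D(Y)={4,8,9}: Z {5,7,8,10}->{5,7,8}; Y {4,8,9}->{8,9}
Constraint 2 (Z + W = Y) on D(Z)={5,7,8} D(W)={3,8,9} D(Y)={8,9}: Z {5,7,8}->{5}; W {3,8,9}->{3}; Y {8,9}->{8}
Constraint 3 (Y != W) on D(Y)={8} D(W)={3}: no change
So after all 3 constraints: D(Y) = {8}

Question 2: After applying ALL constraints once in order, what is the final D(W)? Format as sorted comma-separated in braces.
Constraint 1 (Z < Y) on D(Z)={5,7,8,10} D(Y)={4,8,9}: Z {5,7,8,10}->{5,7,8}; Y {4,8,9}->{8,9}
Constraint 2 (Z + W = Y) on D(Z)={5,7,8} D(W)={3,8,9} D(Y)={8,9}: Z {5,7,8}->{5}; W {3,8,9}->{3}; Y {8,9}->{8}
Constraint 3 (Y != W) on D(Y)={8} D(W)={3}: no change
So after all 3 constraints: D(W) = {3}

Answer: {3}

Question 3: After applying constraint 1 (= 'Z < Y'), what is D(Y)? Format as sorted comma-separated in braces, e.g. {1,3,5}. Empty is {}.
Answer: {8,9}

Derivation:
Constraint 1 (Z < Y) on D(Z)={5,7,8,10} D(Y)={4,8,9}: Z {5,7,8,10}->{5,7,8}; Y {4,8,9}->{8,9}
So after constraint 1: D(Y) = {8,9}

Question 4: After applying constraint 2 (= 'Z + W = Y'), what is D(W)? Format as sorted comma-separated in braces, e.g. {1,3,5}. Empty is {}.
Answer: {3}

Derivation:
Constraint 1 (Z < Y) on D(Z)={5,7,8,10} D(Y)={4,8,9}: Z {5,7,8,10}->{5,7,8}; Y {4,8,9}->{8,9}
Constraint 2 (Z + W = Y) on D(Z)={5,7,8} D(W)={3,8,9} D(Y)={8,9}: Z {5,7,8}->{5}; W {3,8,9}->{3}; Y {8,9}->{8}
So after constraint 2: D(W) = {3}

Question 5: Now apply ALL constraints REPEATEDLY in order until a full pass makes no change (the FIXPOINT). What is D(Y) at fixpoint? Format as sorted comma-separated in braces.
Answer: {8}

Derivation:
pass 0 (initial): D(Y)={4,8,9}
pass 1: W {3,8,9}->{3}; Y {4,8,9}->{8}; Z {5,7,8,10}->{5}
pass 2: no change
Fixpoint after 2 passes: D(Y) = {8}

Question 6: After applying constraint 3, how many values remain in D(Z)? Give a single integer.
Constraint 1 (Z < Y) on D(Z)={5,7,8,10} D(Y)={4,8,9}: Z {5,7,8,10}->{5,7,8}; Y {4,8,9}->{8,9}
Constraint 2 (Z + W = Y) on D(Z)={5,7,8} D(W)={3,8,9} D(Y)={8,9}: Z {5,7,8}->{5}; W {3,8,9}->{3}; Y {8,9}->{8}
Constraint 3 (Y != W) on D(Y)={8} D(W)={3}: no change
So after constraint 3: D(Z)={5}, size = 1

Answer: 1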